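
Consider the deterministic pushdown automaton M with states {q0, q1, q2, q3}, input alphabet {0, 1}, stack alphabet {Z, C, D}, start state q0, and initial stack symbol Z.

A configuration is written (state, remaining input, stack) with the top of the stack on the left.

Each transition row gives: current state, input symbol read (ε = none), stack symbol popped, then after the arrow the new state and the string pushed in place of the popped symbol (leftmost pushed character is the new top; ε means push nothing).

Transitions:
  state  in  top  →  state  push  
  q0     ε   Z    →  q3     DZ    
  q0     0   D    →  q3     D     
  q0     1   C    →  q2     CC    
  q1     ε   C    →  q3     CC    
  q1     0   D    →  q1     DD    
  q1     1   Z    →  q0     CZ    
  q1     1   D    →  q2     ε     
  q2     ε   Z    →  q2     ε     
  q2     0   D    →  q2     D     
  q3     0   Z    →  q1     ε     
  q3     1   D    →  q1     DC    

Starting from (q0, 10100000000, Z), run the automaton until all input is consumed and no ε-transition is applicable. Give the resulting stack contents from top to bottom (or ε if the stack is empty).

(q0, 10100000000, Z)
  ε-move, top Z: go to q3, push DZ → (q3, 10100000000, DZ)
  read 1, top D: go to q1, push DC → (q1, 0100000000, DCZ)
  read 0, top D: go to q1, push DD → (q1, 100000000, DDCZ)
  read 1, top D: go to q2, push ε → (q2, 00000000, DCZ)
  read 0, top D: go to q2, push D → (q2, 0000000, DCZ)
  read 0, top D: go to q2, push D → (q2, 000000, DCZ)
  read 0, top D: go to q2, push D → (q2, 00000, DCZ)
  read 0, top D: go to q2, push D → (q2, 0000, DCZ)
  read 0, top D: go to q2, push D → (q2, 000, DCZ)
  read 0, top D: go to q2, push D → (q2, 00, DCZ)
  read 0, top D: go to q2, push D → (q2, 0, DCZ)
  read 0, top D: go to q2, push D → (q2, ε, DCZ)
All input consumed in state q2 with stack DCZ.

DCZ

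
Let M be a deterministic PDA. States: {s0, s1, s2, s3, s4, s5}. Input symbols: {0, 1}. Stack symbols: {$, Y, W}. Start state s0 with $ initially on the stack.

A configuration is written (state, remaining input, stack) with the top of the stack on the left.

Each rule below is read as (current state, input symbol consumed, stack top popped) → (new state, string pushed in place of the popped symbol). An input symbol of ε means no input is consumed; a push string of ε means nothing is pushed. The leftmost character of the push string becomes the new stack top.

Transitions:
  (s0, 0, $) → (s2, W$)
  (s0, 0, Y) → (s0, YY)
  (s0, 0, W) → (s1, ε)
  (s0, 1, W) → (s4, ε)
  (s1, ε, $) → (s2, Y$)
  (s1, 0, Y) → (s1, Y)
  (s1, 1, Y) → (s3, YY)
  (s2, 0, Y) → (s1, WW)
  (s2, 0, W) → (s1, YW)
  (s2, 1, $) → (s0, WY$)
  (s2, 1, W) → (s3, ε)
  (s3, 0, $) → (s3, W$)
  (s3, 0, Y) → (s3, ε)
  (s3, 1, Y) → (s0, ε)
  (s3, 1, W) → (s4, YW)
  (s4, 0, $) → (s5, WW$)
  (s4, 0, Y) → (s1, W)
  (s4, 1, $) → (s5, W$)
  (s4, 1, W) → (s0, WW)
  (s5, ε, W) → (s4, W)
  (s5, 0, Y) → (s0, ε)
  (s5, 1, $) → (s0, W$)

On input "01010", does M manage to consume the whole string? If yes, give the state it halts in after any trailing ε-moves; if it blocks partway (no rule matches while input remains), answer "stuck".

(s0, 01010, $)
  read 0, top $: go to s2, push W$ → (s2, 1010, W$)
  read 1, top W: go to s3, push ε → (s3, 010, $)
  read 0, top $: go to s3, push W$ → (s3, 10, W$)
  read 1, top W: go to s4, push YW → (s4, 0, YW$)
  read 0, top Y: go to s1, push W → (s1, ε, WW$)
All input consumed; M is in state s1.

s1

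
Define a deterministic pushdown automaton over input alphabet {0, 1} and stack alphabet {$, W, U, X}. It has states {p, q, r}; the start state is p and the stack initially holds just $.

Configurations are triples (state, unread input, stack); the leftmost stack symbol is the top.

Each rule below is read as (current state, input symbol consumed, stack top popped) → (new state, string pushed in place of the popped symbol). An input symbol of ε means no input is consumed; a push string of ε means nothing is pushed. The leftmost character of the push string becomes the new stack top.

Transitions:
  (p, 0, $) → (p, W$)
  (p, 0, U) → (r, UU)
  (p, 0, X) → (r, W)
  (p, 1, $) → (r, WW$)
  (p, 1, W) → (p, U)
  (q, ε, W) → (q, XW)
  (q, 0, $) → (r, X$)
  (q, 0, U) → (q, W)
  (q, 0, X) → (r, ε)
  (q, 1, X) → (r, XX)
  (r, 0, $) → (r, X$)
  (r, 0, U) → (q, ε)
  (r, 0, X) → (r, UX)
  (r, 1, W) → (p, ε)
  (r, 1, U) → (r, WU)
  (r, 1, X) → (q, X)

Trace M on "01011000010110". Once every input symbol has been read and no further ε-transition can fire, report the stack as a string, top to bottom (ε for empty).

(p, 01011000010110, $)
  read 0, top $: go to p, push W$ → (p, 1011000010110, W$)
  read 1, top W: go to p, push U → (p, 011000010110, U$)
  read 0, top U: go to r, push UU → (r, 11000010110, UU$)
  read 1, top U: go to r, push WU → (r, 1000010110, WUU$)
  read 1, top W: go to p, push ε → (p, 000010110, UU$)
  read 0, top U: go to r, push UU → (r, 00010110, UUU$)
  read 0, top U: go to q, push ε → (q, 0010110, UU$)
  read 0, top U: go to q, push W → (q, 010110, WU$)
  ε-move, top W: go to q, push XW → (q, 010110, XWU$)
  read 0, top X: go to r, push ε → (r, 10110, WU$)
  read 1, top W: go to p, push ε → (p, 0110, U$)
  read 0, top U: go to r, push UU → (r, 110, UU$)
  read 1, top U: go to r, push WU → (r, 10, WUU$)
  read 1, top W: go to p, push ε → (p, 0, UU$)
  read 0, top U: go to r, push UU → (r, ε, UUU$)
All input consumed in state r with stack UUU$.

UUU$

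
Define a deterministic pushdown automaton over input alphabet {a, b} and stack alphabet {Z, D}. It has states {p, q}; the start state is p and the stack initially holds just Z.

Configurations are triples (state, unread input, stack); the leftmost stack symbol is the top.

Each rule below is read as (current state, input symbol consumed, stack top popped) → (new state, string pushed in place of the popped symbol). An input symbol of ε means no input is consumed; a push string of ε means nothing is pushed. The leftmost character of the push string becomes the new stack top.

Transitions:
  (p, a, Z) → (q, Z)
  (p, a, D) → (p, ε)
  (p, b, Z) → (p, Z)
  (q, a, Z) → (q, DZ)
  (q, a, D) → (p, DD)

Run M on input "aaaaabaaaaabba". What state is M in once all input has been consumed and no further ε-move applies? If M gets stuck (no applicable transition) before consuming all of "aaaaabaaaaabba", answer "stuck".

(p, aaaaabaaaaabba, Z) ⊢ (q, aaaabaaaaabba, Z) ⊢ (q, aaabaaaaabba, DZ) ⊢ (p, aabaaaaabba, DDZ) ⊢ (p, abaaaaabba, DZ) ⊢ (p, baaaaabba, Z) ⊢ (p, aaaaabba, Z) ⊢ (q, aaaabba, Z) ⊢ (q, aaabba, DZ) ⊢ (p, aabba, DDZ) ⊢ (p, abba, DZ) ⊢ (p, bba, Z) ⊢ (p, ba, Z) ⊢ (p, a, Z) ⊢ (q, ε, Z)
All input consumed; M is in state q.

q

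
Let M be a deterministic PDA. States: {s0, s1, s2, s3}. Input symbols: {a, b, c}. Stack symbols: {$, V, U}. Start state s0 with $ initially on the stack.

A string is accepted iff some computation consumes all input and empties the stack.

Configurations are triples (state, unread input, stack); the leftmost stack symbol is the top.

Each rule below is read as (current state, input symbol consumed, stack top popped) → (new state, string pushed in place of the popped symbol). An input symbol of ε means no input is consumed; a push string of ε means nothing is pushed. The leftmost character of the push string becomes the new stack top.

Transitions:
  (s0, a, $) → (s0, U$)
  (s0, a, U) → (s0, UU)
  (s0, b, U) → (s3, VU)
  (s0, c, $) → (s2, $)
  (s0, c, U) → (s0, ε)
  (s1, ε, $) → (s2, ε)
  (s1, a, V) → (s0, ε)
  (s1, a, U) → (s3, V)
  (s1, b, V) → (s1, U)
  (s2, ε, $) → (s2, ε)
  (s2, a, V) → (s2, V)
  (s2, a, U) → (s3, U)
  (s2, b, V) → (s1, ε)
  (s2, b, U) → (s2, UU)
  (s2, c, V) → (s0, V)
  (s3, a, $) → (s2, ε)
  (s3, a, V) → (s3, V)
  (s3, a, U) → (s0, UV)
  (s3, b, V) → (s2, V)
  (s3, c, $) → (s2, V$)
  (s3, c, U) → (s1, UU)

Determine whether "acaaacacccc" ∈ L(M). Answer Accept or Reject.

(s0, acaaacacccc, $)
  read a, top $: go to s0, push U$ → (s0, caaacacccc, U$)
  read c, top U: go to s0, push ε → (s0, aaacacccc, $)
  read a, top $: go to s0, push U$ → (s0, aacacccc, U$)
  read a, top U: go to s0, push UU → (s0, acacccc, UU$)
  read a, top U: go to s0, push UU → (s0, cacccc, UUU$)
  read c, top U: go to s0, push ε → (s0, acccc, UU$)
  read a, top U: go to s0, push UU → (s0, cccc, UUU$)
  read c, top U: go to s0, push ε → (s0, ccc, UU$)
  read c, top U: go to s0, push ε → (s0, cc, U$)
  read c, top U: go to s0, push ε → (s0, c, $)
  read c, top $: go to s2, push $ → (s2, ε, $)
  ε-move, top $: go to s2, push ε → (s2, ε, ε)
All input consumed and the stack is empty.

Accept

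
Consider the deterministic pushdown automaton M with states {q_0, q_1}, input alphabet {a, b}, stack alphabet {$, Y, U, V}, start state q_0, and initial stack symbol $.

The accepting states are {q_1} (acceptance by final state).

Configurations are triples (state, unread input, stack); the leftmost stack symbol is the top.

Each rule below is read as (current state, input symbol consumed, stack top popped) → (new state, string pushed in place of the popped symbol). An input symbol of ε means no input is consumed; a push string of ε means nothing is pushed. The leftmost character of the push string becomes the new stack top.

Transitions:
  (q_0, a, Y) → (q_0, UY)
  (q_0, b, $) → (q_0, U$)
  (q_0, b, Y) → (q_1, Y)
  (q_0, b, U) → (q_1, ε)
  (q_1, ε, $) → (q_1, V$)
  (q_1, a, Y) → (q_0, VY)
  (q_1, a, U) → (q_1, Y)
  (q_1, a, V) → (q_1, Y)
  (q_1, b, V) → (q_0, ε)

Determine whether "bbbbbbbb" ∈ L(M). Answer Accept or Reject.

(q_0, bbbbbbbb, $)
  read b, top $: go to q_0, push U$ → (q_0, bbbbbbb, U$)
  read b, top U: go to q_1, push ε → (q_1, bbbbbb, $)
  ε-move, top $: go to q_1, push V$ → (q_1, bbbbbb, V$)
  read b, top V: go to q_0, push ε → (q_0, bbbbb, $)
  read b, top $: go to q_0, push U$ → (q_0, bbbb, U$)
  read b, top U: go to q_1, push ε → (q_1, bbb, $)
  ε-move, top $: go to q_1, push V$ → (q_1, bbb, V$)
  read b, top V: go to q_0, push ε → (q_0, bb, $)
  read b, top $: go to q_0, push U$ → (q_0, b, U$)
  read b, top U: go to q_1, push ε → (q_1, ε, $)
All input consumed; state q_1 ∈ F.

Accept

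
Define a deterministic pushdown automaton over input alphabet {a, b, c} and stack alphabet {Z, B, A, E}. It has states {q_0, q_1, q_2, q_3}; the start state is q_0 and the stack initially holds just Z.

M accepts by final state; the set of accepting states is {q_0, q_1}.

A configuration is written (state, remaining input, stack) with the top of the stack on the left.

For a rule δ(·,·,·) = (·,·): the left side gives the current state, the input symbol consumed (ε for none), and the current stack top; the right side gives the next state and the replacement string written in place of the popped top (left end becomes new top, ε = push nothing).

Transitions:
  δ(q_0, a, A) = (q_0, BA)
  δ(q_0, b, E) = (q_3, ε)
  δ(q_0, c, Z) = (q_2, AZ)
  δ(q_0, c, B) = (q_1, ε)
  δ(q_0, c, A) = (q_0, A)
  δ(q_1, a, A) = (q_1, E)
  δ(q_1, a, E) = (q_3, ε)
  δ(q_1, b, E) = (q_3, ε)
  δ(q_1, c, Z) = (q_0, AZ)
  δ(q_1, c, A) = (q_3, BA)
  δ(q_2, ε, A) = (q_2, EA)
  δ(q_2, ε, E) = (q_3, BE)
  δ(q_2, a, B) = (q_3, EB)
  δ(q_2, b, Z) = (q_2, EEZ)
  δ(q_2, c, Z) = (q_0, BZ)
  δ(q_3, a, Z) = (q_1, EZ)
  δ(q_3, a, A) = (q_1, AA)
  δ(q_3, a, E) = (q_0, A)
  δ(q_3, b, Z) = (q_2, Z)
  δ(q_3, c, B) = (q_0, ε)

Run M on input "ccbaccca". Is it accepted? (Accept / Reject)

(q_0, ccbaccca, Z) ⊢ (q_2, cbaccca, AZ) ⊢ (q_2, cbaccca, EAZ) ⊢ (q_3, cbaccca, BEAZ) ⊢ (q_0, baccca, EAZ) ⊢ (q_3, accca, AZ) ⊢ (q_1, ccca, AAZ) ⊢ (q_3, cca, BAAZ) ⊢ (q_0, ca, AAZ) ⊢ (q_0, a, AAZ) ⊢ (q_0, ε, BAAZ)
All input consumed; state q_0 ∈ F.

Accept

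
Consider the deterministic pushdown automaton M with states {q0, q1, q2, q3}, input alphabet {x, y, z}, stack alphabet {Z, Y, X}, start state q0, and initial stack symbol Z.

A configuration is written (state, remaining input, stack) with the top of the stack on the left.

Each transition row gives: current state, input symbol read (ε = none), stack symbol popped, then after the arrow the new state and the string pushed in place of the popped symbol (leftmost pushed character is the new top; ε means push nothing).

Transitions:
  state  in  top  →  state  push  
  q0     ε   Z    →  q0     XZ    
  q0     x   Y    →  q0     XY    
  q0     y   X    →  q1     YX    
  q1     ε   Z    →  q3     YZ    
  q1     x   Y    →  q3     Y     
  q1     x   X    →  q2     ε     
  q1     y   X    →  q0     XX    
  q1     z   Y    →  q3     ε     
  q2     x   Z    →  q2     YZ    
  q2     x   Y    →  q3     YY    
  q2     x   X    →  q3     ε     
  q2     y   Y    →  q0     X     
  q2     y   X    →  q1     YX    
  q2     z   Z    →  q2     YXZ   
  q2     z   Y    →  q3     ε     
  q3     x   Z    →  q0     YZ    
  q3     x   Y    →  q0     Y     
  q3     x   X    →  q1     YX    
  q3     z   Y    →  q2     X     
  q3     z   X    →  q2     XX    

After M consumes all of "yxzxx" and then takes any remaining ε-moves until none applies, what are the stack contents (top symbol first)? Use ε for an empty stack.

(q0, yxzxx, Z) ⊢ (q0, yxzxx, XZ) ⊢ (q1, xzxx, YXZ) ⊢ (q3, zxx, YXZ) ⊢ (q2, xx, XXZ) ⊢ (q3, x, XZ) ⊢ (q1, ε, YXZ)
All input consumed in state q1 with stack YXZ.

YXZ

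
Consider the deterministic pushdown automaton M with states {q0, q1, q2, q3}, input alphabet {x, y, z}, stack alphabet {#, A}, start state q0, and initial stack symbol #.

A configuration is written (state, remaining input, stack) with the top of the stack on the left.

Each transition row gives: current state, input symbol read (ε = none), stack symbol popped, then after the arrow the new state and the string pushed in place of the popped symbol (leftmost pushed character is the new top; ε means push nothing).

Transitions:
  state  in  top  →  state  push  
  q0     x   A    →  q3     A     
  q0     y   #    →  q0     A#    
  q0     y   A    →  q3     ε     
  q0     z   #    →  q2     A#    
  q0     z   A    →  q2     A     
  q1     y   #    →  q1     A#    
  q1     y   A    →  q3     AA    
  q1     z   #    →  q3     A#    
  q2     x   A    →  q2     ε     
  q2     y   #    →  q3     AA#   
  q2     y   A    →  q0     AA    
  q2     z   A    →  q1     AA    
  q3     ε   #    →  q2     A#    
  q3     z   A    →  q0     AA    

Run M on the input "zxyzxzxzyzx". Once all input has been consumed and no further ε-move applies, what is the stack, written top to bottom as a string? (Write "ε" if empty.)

AAAAA#

(q0, zxyzxzxzyzx, #) ⊢ (q2, xyzxzxzyzx, A#) ⊢ (q2, yzxzxzyzx, #) ⊢ (q3, zxzxzyzx, AA#) ⊢ (q0, xzxzyzx, AAA#) ⊢ (q3, zxzyzx, AAA#) ⊢ (q0, xzyzx, AAAA#) ⊢ (q3, zyzx, AAAA#) ⊢ (q0, yzx, AAAAA#) ⊢ (q3, zx, AAAA#) ⊢ (q0, x, AAAAA#) ⊢ (q3, ε, AAAAA#)
All input consumed in state q3 with stack AAAAA#.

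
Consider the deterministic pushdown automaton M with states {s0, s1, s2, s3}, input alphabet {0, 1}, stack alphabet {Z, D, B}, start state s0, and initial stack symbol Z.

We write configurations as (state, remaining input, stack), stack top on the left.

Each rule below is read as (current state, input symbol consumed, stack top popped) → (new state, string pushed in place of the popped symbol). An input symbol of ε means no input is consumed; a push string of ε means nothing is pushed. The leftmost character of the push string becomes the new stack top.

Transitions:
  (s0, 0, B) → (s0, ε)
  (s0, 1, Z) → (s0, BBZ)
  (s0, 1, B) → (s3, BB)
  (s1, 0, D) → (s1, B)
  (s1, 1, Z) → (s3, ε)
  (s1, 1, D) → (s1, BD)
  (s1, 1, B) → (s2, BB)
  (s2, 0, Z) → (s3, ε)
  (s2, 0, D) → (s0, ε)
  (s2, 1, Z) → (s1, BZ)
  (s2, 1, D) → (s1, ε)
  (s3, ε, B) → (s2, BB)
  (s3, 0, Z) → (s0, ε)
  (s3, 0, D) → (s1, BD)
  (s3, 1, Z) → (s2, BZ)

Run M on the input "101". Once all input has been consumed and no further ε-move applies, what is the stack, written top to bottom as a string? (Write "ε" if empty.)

BBBZ

(s0, 101, Z) ⊢ (s0, 01, BBZ) ⊢ (s0, 1, BZ) ⊢ (s3, ε, BBZ) ⊢ (s2, ε, BBBZ)
All input consumed in state s2 with stack BBBZ.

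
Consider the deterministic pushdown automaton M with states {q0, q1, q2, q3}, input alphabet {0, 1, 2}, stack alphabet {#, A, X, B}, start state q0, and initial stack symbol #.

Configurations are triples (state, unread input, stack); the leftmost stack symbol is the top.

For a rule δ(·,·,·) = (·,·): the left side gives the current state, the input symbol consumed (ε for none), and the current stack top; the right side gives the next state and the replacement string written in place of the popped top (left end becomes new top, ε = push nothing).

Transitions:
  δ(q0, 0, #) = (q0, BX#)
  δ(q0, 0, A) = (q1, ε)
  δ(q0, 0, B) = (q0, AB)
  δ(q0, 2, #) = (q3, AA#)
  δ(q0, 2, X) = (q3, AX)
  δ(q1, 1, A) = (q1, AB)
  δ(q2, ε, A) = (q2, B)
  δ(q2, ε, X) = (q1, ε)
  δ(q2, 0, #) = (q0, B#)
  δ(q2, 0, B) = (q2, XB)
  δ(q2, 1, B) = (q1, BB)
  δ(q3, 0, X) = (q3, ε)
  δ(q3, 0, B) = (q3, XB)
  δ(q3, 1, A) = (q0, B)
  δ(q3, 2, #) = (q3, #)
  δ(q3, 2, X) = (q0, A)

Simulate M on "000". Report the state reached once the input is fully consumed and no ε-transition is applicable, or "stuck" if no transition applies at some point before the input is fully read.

(q0, 000, #)
  read 0, top #: go to q0, push BX# → (q0, 00, BX#)
  read 0, top B: go to q0, push AB → (q0, 0, ABX#)
  read 0, top A: go to q1, push ε → (q1, ε, BX#)
All input consumed; M is in state q1.

q1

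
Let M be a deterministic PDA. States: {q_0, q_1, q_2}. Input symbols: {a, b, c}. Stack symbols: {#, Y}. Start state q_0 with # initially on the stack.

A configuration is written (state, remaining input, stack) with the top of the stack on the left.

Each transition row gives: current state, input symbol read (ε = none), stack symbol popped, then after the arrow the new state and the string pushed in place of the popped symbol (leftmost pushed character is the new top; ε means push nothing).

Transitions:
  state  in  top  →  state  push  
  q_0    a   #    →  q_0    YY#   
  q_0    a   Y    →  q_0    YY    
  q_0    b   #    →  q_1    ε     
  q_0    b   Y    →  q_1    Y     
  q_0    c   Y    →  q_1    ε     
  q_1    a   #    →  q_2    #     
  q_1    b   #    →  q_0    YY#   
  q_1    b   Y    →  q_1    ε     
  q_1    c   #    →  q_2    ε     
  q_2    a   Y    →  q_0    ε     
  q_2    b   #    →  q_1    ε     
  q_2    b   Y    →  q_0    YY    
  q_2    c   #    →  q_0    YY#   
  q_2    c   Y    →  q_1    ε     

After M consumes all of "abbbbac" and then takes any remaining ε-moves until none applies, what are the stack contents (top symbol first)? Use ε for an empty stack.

YY#

(q_0, abbbbac, #)
  read a, top #: go to q_0, push YY# → (q_0, bbbbac, YY#)
  read b, top Y: go to q_1, push Y → (q_1, bbbac, YY#)
  read b, top Y: go to q_1, push ε → (q_1, bbac, Y#)
  read b, top Y: go to q_1, push ε → (q_1, bac, #)
  read b, top #: go to q_0, push YY# → (q_0, ac, YY#)
  read a, top Y: go to q_0, push YY → (q_0, c, YYY#)
  read c, top Y: go to q_1, push ε → (q_1, ε, YY#)
All input consumed in state q_1 with stack YY#.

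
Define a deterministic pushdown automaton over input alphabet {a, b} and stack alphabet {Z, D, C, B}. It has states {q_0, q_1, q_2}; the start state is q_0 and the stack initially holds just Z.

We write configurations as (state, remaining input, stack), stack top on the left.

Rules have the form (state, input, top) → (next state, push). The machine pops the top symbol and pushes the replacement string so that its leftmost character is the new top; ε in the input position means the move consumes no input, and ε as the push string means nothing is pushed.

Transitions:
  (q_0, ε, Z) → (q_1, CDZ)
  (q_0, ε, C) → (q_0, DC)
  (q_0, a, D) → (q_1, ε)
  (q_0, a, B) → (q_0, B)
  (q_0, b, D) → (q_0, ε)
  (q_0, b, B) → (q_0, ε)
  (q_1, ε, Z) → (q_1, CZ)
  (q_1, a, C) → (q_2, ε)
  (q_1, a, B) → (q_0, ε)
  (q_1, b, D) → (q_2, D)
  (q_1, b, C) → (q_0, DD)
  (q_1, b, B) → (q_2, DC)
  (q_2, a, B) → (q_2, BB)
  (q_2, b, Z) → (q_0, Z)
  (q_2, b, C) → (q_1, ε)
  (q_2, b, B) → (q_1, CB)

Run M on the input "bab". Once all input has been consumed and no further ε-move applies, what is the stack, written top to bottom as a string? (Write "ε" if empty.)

DDZ

(q_0, bab, Z) ⊢ (q_1, bab, CDZ) ⊢ (q_0, ab, DDDZ) ⊢ (q_1, b, DDZ) ⊢ (q_2, ε, DDZ)
All input consumed in state q_2 with stack DDZ.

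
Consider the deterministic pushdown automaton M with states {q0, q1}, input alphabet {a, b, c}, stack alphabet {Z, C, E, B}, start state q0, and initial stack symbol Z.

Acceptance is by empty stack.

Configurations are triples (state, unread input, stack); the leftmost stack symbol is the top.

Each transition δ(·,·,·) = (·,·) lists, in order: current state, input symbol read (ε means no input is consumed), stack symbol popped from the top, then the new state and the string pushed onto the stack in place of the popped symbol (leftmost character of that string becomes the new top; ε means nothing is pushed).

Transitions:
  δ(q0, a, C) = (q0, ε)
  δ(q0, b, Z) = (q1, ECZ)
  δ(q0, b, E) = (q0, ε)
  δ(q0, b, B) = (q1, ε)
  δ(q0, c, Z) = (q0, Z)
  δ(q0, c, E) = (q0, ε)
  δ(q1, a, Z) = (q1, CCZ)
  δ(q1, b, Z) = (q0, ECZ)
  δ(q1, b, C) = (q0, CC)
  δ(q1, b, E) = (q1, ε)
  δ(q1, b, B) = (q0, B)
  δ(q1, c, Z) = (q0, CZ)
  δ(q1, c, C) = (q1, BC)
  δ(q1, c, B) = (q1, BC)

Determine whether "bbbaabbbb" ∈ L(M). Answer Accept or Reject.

(q0, bbbaabbbb, Z)
  read b, top Z: go to q1, push ECZ → (q1, bbaabbbb, ECZ)
  read b, top E: go to q1, push ε → (q1, baabbbb, CZ)
  read b, top C: go to q0, push CC → (q0, aabbbb, CCZ)
  read a, top C: go to q0, push ε → (q0, abbbb, CZ)
  read a, top C: go to q0, push ε → (q0, bbbb, Z)
  read b, top Z: go to q1, push ECZ → (q1, bbb, ECZ)
  read b, top E: go to q1, push ε → (q1, bb, CZ)
  read b, top C: go to q0, push CC → (q0, b, CCZ)
No transition applies at (q0, b, CCZ); input not fully consumed.

Reject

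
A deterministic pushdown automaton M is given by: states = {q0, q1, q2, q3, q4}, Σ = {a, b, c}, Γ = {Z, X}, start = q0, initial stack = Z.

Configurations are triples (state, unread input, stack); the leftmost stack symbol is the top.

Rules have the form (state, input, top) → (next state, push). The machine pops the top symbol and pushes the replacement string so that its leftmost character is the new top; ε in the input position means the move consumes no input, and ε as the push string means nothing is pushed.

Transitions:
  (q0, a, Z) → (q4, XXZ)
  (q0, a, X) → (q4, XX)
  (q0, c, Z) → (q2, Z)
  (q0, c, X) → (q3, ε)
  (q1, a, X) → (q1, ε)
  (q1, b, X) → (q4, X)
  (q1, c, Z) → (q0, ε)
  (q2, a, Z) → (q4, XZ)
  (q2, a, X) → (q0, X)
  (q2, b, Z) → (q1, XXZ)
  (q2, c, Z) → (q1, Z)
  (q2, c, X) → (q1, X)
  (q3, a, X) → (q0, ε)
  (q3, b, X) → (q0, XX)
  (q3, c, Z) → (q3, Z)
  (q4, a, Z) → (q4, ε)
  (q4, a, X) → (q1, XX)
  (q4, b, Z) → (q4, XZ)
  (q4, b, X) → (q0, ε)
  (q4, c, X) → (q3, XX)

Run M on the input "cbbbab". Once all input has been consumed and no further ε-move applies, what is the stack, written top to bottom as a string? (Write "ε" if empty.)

XZ

(q0, cbbbab, Z) ⊢ (q2, bbbab, Z) ⊢ (q1, bbab, XXZ) ⊢ (q4, bab, XXZ) ⊢ (q0, ab, XZ) ⊢ (q4, b, XXZ) ⊢ (q0, ε, XZ)
All input consumed in state q0 with stack XZ.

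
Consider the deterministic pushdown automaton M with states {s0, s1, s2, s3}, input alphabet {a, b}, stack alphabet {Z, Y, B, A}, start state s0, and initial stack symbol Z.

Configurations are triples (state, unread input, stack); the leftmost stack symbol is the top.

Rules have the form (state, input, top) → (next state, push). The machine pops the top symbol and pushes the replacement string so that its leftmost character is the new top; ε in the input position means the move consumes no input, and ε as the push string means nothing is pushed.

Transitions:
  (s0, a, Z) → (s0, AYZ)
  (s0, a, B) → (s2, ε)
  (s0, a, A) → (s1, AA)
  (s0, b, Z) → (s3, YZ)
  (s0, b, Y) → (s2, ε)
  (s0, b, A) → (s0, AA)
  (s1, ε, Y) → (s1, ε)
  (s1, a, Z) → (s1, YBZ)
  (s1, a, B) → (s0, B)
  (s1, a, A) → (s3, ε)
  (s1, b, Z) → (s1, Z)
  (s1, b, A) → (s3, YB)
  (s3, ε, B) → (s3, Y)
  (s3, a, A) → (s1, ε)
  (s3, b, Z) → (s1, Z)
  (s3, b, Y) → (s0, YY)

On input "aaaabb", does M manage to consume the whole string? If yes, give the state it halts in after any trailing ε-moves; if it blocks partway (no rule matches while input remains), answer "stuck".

s1

(s0, aaaabb, Z)
  read a, top Z: go to s0, push AYZ → (s0, aaabb, AYZ)
  read a, top A: go to s1, push AA → (s1, aabb, AAYZ)
  read a, top A: go to s3, push ε → (s3, abb, AYZ)
  read a, top A: go to s1, push ε → (s1, bb, YZ)
  ε-move, top Y: go to s1, push ε → (s1, bb, Z)
  read b, top Z: go to s1, push Z → (s1, b, Z)
  read b, top Z: go to s1, push Z → (s1, ε, Z)
All input consumed; M is in state s1.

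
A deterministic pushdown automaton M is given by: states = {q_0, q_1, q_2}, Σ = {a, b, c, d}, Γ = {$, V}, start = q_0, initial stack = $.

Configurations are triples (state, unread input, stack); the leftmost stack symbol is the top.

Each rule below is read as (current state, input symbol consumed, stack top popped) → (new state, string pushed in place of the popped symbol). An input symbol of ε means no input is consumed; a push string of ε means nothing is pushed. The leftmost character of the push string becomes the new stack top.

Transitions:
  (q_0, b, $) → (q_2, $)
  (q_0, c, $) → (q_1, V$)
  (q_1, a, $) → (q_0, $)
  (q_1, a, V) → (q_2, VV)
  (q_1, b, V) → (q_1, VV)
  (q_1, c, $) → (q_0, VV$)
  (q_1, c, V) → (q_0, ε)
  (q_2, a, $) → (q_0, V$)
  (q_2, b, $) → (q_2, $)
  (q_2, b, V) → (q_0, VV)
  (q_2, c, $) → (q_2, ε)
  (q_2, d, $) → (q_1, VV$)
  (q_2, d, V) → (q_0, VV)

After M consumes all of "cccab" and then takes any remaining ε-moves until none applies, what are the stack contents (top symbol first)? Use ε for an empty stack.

VVV$

(q_0, cccab, $)
  read c, top $: go to q_1, push V$ → (q_1, ccab, V$)
  read c, top V: go to q_0, push ε → (q_0, cab, $)
  read c, top $: go to q_1, push V$ → (q_1, ab, V$)
  read a, top V: go to q_2, push VV → (q_2, b, VV$)
  read b, top V: go to q_0, push VV → (q_0, ε, VVV$)
All input consumed in state q_0 with stack VVV$.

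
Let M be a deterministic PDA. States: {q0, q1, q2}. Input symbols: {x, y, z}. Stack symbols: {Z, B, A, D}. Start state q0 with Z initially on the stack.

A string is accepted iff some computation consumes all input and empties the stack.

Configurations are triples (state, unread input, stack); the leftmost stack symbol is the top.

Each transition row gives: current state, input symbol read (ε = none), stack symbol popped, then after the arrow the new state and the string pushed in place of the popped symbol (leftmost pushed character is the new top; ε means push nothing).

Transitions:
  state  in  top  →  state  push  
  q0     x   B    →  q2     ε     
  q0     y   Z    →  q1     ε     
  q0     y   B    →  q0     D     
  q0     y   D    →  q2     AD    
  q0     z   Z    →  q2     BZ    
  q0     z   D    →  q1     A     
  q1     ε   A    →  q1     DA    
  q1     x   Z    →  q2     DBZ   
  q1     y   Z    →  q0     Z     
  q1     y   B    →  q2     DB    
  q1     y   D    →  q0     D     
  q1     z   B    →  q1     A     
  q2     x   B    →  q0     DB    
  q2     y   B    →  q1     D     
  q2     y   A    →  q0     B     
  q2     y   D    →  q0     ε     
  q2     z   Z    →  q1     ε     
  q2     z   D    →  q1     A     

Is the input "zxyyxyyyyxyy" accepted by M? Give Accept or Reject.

Accept

(q0, zxyyxyyyyxyy, Z)
  read z, top Z: go to q2, push BZ → (q2, xyyxyyyyxyy, BZ)
  read x, top B: go to q0, push DB → (q0, yyxyyyyxyy, DBZ)
  read y, top D: go to q2, push AD → (q2, yxyyyyxyy, ADBZ)
  read y, top A: go to q0, push B → (q0, xyyyyxyy, BDBZ)
  read x, top B: go to q2, push ε → (q2, yyyyxyy, DBZ)
  read y, top D: go to q0, push ε → (q0, yyyxyy, BZ)
  read y, top B: go to q0, push D → (q0, yyxyy, DZ)
  read y, top D: go to q2, push AD → (q2, yxyy, ADZ)
  read y, top A: go to q0, push B → (q0, xyy, BDZ)
  read x, top B: go to q2, push ε → (q2, yy, DZ)
  read y, top D: go to q0, push ε → (q0, y, Z)
  read y, top Z: go to q1, push ε → (q1, ε, ε)
All input consumed and the stack is empty.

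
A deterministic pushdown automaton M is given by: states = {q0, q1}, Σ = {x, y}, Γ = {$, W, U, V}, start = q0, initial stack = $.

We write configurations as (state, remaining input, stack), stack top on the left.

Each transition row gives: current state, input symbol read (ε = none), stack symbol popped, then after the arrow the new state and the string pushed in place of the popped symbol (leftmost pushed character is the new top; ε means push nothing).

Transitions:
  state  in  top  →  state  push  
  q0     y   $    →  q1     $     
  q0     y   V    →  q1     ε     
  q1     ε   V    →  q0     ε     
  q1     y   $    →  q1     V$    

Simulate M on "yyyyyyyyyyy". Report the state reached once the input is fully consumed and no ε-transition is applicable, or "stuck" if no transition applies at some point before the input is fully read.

q1

(q0, yyyyyyyyyyy, $) ⊢ (q1, yyyyyyyyyy, $) ⊢ (q1, yyyyyyyyy, V$) ⊢ (q0, yyyyyyyyy, $) ⊢ (q1, yyyyyyyy, $) ⊢ (q1, yyyyyyy, V$) ⊢ (q0, yyyyyyy, $) ⊢ (q1, yyyyyy, $) ⊢ (q1, yyyyy, V$) ⊢ (q0, yyyyy, $) ⊢ (q1, yyyy, $) ⊢ (q1, yyy, V$) ⊢ (q0, yyy, $) ⊢ (q1, yy, $) ⊢ (q1, y, V$) ⊢ (q0, y, $) ⊢ (q1, ε, $)
All input consumed; M is in state q1.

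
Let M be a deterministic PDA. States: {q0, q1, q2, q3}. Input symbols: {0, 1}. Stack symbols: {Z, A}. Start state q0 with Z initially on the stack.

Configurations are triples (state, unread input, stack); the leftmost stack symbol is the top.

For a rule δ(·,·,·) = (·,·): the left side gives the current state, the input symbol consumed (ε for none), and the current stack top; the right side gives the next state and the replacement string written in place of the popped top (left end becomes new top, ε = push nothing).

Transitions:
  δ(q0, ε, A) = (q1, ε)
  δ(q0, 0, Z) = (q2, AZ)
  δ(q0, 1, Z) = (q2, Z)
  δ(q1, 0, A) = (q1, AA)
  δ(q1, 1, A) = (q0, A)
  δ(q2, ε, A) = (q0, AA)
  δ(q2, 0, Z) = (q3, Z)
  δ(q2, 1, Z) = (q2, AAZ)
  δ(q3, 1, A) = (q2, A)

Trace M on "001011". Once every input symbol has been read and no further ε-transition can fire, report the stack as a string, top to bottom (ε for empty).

(q0, 001011, Z)
  read 0, top Z: go to q2, push AZ → (q2, 01011, AZ)
  ε-move, top A: go to q0, push AA → (q0, 01011, AAZ)
  ε-move, top A: go to q1, push ε → (q1, 01011, AZ)
  read 0, top A: go to q1, push AA → (q1, 1011, AAZ)
  read 1, top A: go to q0, push A → (q0, 011, AAZ)
  ε-move, top A: go to q1, push ε → (q1, 011, AZ)
  read 0, top A: go to q1, push AA → (q1, 11, AAZ)
  read 1, top A: go to q0, push A → (q0, 1, AAZ)
  ε-move, top A: go to q1, push ε → (q1, 1, AZ)
  read 1, top A: go to q0, push A → (q0, ε, AZ)
  ε-move, top A: go to q1, push ε → (q1, ε, Z)
All input consumed in state q1 with stack Z.

Z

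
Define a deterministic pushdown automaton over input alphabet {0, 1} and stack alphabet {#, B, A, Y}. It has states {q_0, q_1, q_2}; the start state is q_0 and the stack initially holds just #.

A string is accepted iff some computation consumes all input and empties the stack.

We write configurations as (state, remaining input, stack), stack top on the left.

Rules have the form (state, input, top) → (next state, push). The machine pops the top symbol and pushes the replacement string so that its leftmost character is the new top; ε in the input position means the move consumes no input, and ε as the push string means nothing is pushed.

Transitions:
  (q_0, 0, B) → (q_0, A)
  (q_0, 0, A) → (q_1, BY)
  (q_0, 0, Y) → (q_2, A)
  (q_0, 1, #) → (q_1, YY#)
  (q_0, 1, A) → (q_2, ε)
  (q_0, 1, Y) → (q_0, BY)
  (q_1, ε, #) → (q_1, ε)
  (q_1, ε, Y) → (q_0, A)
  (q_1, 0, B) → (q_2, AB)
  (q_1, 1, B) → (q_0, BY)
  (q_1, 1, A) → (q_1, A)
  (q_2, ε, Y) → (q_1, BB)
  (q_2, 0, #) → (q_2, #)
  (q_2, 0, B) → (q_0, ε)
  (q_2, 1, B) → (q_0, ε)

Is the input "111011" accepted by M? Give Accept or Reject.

(q_0, 111011, #)
  read 1, top #: go to q_1, push YY# → (q_1, 11011, YY#)
  ε-move, top Y: go to q_0, push A → (q_0, 11011, AY#)
  read 1, top A: go to q_2, push ε → (q_2, 1011, Y#)
  ε-move, top Y: go to q_1, push BB → (q_1, 1011, BB#)
  read 1, top B: go to q_0, push BY → (q_0, 011, BYB#)
  read 0, top B: go to q_0, push A → (q_0, 11, AYB#)
  read 1, top A: go to q_2, push ε → (q_2, 1, YB#)
  ε-move, top Y: go to q_1, push BB → (q_1, 1, BBB#)
  read 1, top B: go to q_0, push BY → (q_0, ε, BYBB#)
All input consumed; stack is BYBB#, not empty, and no further ε-move applies.

Reject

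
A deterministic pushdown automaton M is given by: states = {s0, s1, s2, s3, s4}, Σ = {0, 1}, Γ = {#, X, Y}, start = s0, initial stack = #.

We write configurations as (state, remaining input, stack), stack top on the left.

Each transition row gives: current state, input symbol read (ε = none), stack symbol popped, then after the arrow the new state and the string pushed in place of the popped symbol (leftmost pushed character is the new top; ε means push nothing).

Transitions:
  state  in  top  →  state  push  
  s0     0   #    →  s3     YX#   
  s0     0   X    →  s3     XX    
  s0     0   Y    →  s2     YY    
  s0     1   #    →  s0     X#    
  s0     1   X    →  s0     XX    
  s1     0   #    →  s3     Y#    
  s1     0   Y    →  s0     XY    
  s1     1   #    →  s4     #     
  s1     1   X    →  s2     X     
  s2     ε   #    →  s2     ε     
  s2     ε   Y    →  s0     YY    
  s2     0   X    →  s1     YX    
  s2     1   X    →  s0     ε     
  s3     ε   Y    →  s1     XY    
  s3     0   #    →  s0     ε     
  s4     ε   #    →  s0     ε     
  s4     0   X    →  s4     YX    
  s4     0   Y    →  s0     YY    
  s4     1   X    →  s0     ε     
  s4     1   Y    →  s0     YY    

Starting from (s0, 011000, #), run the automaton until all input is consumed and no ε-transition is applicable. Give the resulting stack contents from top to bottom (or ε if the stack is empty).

YYYYYYYX#

(s0, 011000, #)
  read 0, top #: go to s3, push YX# → (s3, 11000, YX#)
  ε-move, top Y: go to s1, push XY → (s1, 11000, XYX#)
  read 1, top X: go to s2, push X → (s2, 1000, XYX#)
  read 1, top X: go to s0, push ε → (s0, 000, YX#)
  read 0, top Y: go to s2, push YY → (s2, 00, YYX#)
  ε-move, top Y: go to s0, push YY → (s0, 00, YYYX#)
  read 0, top Y: go to s2, push YY → (s2, 0, YYYYX#)
  ε-move, top Y: go to s0, push YY → (s0, 0, YYYYYX#)
  read 0, top Y: go to s2, push YY → (s2, ε, YYYYYYX#)
  ε-move, top Y: go to s0, push YY → (s0, ε, YYYYYYYX#)
All input consumed in state s0 with stack YYYYYYYX#.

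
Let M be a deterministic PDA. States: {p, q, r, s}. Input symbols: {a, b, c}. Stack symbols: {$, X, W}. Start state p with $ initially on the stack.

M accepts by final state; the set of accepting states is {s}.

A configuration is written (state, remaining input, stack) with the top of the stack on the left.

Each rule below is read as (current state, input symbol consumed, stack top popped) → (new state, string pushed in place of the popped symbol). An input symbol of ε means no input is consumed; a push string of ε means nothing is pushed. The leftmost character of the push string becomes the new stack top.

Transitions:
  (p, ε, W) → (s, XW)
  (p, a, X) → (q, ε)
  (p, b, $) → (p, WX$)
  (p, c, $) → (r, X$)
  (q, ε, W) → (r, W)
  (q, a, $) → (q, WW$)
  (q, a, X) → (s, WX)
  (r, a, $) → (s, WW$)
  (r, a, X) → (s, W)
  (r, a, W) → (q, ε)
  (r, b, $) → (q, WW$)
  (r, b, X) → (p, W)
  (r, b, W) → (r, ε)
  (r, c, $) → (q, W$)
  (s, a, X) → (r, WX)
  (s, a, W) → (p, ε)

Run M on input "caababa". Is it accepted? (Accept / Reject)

(p, caababa, $) ⊢ (r, aababa, X$) ⊢ (s, ababa, W$) ⊢ (p, baba, $) ⊢ (p, aba, WX$) ⊢ (s, aba, XWX$) ⊢ (r, ba, WXWX$) ⊢ (r, a, XWX$) ⊢ (s, ε, WWX$)
All input consumed; state s ∈ F.

Accept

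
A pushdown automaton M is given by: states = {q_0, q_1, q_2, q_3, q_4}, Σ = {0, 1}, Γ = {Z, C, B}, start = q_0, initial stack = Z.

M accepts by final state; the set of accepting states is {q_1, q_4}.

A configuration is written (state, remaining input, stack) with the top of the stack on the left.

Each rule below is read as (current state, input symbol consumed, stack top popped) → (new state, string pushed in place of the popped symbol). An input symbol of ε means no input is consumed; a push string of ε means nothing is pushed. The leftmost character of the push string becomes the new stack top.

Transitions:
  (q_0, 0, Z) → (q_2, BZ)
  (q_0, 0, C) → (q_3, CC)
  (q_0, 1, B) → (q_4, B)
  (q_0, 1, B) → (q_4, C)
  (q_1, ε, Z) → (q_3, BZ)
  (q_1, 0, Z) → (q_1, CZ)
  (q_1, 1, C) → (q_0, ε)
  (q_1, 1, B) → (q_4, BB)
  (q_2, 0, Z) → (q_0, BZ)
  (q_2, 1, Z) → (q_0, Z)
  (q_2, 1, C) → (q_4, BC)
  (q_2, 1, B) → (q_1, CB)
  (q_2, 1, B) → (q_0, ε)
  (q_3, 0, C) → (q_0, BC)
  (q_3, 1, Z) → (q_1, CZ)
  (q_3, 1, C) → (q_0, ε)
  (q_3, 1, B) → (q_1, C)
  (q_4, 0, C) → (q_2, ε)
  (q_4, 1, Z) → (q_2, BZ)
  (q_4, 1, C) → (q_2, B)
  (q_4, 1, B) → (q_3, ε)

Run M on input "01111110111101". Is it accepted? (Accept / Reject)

No computation consumes all input and reaches a final state.

Reject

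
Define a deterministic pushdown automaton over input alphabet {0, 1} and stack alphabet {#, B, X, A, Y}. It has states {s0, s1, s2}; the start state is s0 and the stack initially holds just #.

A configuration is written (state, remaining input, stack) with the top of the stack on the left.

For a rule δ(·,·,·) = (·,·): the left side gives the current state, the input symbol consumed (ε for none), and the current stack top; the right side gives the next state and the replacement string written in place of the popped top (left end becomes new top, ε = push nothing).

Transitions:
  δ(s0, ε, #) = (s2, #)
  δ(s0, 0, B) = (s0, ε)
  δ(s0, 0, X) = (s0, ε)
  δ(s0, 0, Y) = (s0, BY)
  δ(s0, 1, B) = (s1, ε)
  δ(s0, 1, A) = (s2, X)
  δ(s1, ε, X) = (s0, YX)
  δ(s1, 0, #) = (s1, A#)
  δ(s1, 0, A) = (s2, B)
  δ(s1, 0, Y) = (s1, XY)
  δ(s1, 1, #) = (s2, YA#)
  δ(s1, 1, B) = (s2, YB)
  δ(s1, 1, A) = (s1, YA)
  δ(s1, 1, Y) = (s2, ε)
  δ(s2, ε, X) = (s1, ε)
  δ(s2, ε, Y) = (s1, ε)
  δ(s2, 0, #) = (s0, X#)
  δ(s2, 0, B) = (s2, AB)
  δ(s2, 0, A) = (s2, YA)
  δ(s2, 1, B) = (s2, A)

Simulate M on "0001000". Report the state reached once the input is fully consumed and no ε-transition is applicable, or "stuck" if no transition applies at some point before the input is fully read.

stuck

(s0, 0001000, #)
  ε-move, top #: go to s2, push # → (s2, 0001000, #)
  read 0, top #: go to s0, push X# → (s0, 001000, X#)
  read 0, top X: go to s0, push ε → (s0, 01000, #)
  ε-move, top #: go to s2, push # → (s2, 01000, #)
  read 0, top #: go to s0, push X# → (s0, 1000, X#)
No transition for (s0, 1, top X); M blocks with input 1000 remaining.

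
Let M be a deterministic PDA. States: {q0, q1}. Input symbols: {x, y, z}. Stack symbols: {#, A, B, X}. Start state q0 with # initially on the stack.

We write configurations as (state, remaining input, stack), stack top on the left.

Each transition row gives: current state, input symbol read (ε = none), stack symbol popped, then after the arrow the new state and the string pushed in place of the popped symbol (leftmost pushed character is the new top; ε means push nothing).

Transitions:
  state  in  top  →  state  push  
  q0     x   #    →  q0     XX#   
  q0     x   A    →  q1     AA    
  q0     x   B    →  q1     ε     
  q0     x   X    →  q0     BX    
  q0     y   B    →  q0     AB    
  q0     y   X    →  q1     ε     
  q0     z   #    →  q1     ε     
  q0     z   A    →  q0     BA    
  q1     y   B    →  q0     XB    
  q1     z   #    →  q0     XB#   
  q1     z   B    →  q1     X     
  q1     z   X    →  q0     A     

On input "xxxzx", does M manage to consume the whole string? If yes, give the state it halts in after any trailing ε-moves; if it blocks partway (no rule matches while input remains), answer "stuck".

q1

(q0, xxxzx, #)
  read x, top #: go to q0, push XX# → (q0, xxzx, XX#)
  read x, top X: go to q0, push BX → (q0, xzx, BXX#)
  read x, top B: go to q1, push ε → (q1, zx, XX#)
  read z, top X: go to q0, push A → (q0, x, AX#)
  read x, top A: go to q1, push AA → (q1, ε, AAX#)
All input consumed; M is in state q1.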